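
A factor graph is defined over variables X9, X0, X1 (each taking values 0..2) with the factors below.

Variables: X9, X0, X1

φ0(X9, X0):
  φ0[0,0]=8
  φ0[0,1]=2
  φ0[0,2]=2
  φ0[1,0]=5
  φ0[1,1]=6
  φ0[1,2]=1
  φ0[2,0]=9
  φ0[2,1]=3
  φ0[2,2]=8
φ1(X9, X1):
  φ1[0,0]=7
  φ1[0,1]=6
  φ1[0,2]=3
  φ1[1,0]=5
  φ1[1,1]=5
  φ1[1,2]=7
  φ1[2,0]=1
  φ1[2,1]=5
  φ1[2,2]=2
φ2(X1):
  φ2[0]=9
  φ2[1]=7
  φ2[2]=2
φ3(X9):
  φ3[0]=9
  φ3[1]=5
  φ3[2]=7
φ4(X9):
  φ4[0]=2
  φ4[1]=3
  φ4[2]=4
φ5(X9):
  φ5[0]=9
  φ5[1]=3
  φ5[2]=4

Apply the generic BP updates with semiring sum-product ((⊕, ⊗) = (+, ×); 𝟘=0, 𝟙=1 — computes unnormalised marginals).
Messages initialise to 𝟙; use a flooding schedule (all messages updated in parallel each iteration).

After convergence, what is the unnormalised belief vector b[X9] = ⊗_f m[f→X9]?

init: all messages = 𝟙 over 3 values
r1 m[φ0→X9] = [12, 12, 20]
r1 m[φ0→X0] = [22, 11, 11]
r1 m[φ1→X9] = [16, 17, 8]
r1 m[φ1→X1] = [13, 16, 12]
r1 m[φ2→X1] = [9, 7, 2]
r1 m[φ3→X9] = [9, 5, 7]
r1 m[φ4→X9] = [2, 3, 4]
r1 m[φ5→X9] = [9, 3, 4]
r1 m[X9→φ0] = [1, 1, 1]
r1 m[X9→φ1] = [1, 1, 1]
r1 m[X9→φ3] = [1, 1, 1]
r1 m[X9→φ4] = [1, 1, 1]
r1 m[X9→φ5] = [1, 1, 1]
r1 m[X0→φ0] = [1, 1, 1]
r1 m[X1→φ1] = [1, 1, 1]
r1 m[X1→φ2] = [1, 1, 1]
r2 m[φ0→X9] = [12, 12, 20]
r2 m[φ0→X0] = [22, 11, 11]
r2 m[φ1→X9] = [16, 17, 8]
r2 m[φ1→X1] = [13, 16, 12]
r2 m[φ2→X1] = [9, 7, 2]
r2 m[φ3→X9] = [9, 5, 7]
r2 m[φ4→X9] = [2, 3, 4]
r2 m[φ5→X9] = [9, 3, 4]
r2 m[X9→φ0] = [2592, 765, 896]
r2 m[X9→φ1] = [1944, 540, 2240]
r2 m[X9→φ3] = [3456, 1836, 2560]
r2 m[X9→φ4] = [15552, 3060, 4480]
r2 m[X9→φ5] = [3456, 3060, 4480]
r2 m[X0→φ0] = [1, 1, 1]
r2 m[X1→φ1] = [9, 7, 2]
r2 m[X1→φ2] = [13, 16, 12]
r3 m[φ0→X9] = [12, 12, 20]
r3 m[φ0→X0] = [32625, 12462, 13117]
r3 m[φ1→X9] = [111, 94, 48]
r3 m[φ1→X1] = [18548, 25564, 14092]
r3 m[φ2→X1] = [9, 7, 2]
r3 m[φ3→X9] = [9, 5, 7]
r3 m[φ4→X9] = [2, 3, 4]
r3 m[φ5→X9] = [9, 3, 4]
r3 m[X9→φ0] = [2592, 765, 896]
r3 m[X9→φ1] = [1944, 540, 2240]
r3 m[X9→φ3] = [3456, 1836, 2560]
r3 m[X9→φ4] = [15552, 3060, 4480]
r3 m[X9→φ5] = [3456, 3060, 4480]
r3 m[X0→φ0] = [1, 1, 1]
r3 m[X1→φ1] = [9, 7, 2]
r3 m[X1→φ2] = [13, 16, 12]
r4 m[φ0→X9] = [12, 12, 20]
r4 m[φ0→X0] = [32625, 12462, 13117]
r4 m[φ1→X9] = [111, 94, 48]
r4 m[φ1→X1] = [18548, 25564, 14092]
r4 m[φ2→X1] = [9, 7, 2]
r4 m[φ3→X9] = [9, 5, 7]
r4 m[φ4→X9] = [2, 3, 4]
r4 m[φ5→X9] = [9, 3, 4]
r4 m[X9→φ0] = [17982, 4230, 5376]
r4 m[X9→φ1] = [1944, 540, 2240]
r4 m[X9→φ3] = [23976, 10152, 15360]
r4 m[X9→φ4] = [107892, 16920, 26880]
r4 m[X9→φ5] = [23976, 16920, 26880]
r4 m[X0→φ0] = [1, 1, 1]
r4 m[X1→φ1] = [9, 7, 2]
r4 m[X1→φ2] = [18548, 25564, 14092]
r5 m[φ0→X9] = [12, 12, 20]
r5 m[φ0→X0] = [213390, 77472, 83202]
r5 m[φ1→X9] = [111, 94, 48]
r5 m[φ1→X1] = [18548, 25564, 14092]
r5 m[φ2→X1] = [9, 7, 2]
r5 m[φ3→X9] = [9, 5, 7]
r5 m[φ4→X9] = [2, 3, 4]
r5 m[φ5→X9] = [9, 3, 4]
r5 m[X9→φ0] = [17982, 4230, 5376]
r5 m[X9→φ1] = [1944, 540, 2240]
r5 m[X9→φ3] = [23976, 10152, 15360]
r5 m[X9→φ4] = [107892, 16920, 26880]
r5 m[X9→φ5] = [23976, 16920, 26880]
r5 m[X0→φ0] = [1, 1, 1]
r5 m[X1→φ1] = [9, 7, 2]
r5 m[X1→φ2] = [18548, 25564, 14092]
r6 m[φ0→X9] = [12, 12, 20]
r6 m[φ0→X0] = [213390, 77472, 83202]
r6 m[φ1→X9] = [111, 94, 48]
r6 m[φ1→X1] = [18548, 25564, 14092]
r6 m[φ2→X1] = [9, 7, 2]
r6 m[φ3→X9] = [9, 5, 7]
r6 m[φ4→X9] = [2, 3, 4]
r6 m[φ5→X9] = [9, 3, 4]
r6 m[X9→φ0] = [17982, 4230, 5376]
r6 m[X9→φ1] = [1944, 540, 2240]
r6 m[X9→φ3] = [23976, 10152, 15360]
r6 m[X9→φ4] = [107892, 16920, 26880]
r6 m[X9→φ5] = [23976, 16920, 26880]
r6 m[X0→φ0] = [1, 1, 1]
r6 m[X1→φ1] = [9, 7, 2]
r6 m[X1→φ2] = [18548, 25564, 14092]
fixed point reached at round 6
b[X9] = ⊗ incoming = [215784, 50760, 107520]

b[X9] = [215784, 50760, 107520]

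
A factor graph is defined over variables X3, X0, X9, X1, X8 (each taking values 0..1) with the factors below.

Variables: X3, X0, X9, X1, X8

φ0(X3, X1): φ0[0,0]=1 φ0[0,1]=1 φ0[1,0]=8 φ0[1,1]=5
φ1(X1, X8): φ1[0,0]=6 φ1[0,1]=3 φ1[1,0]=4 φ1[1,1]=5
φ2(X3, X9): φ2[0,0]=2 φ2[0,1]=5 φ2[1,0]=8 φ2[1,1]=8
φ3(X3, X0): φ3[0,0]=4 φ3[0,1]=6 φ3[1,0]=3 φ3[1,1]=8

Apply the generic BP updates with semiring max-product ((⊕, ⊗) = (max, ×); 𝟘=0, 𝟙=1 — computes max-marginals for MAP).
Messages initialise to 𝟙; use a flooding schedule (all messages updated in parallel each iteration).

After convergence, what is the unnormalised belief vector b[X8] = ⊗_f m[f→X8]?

b[X8] = [3072, 1600]

init: all messages = 𝟙 over 2 values
r1 m[φ0→X3] = [1, 8]
r1 m[φ0→X1] = [8, 5]
r1 m[φ1→X1] = [6, 5]
r1 m[φ1→X8] = [6, 5]
r1 m[φ2→X3] = [5, 8]
r1 m[φ2→X9] = [8, 8]
r1 m[φ3→X3] = [6, 8]
r1 m[φ3→X0] = [4, 8]
r1 m[X3→φ0] = [1, 1]
r1 m[X3→φ2] = [1, 1]
r1 m[X3→φ3] = [1, 1]
r1 m[X0→φ3] = [1, 1]
r1 m[X9→φ2] = [1, 1]
r1 m[X1→φ0] = [1, 1]
r1 m[X1→φ1] = [1, 1]
r1 m[X8→φ1] = [1, 1]
r2 m[φ0→X3] = [1, 8]
r2 m[φ0→X1] = [8, 5]
r2 m[φ1→X1] = [6, 5]
r2 m[φ1→X8] = [6, 5]
r2 m[φ2→X3] = [5, 8]
r2 m[φ2→X9] = [8, 8]
r2 m[φ3→X3] = [6, 8]
r2 m[φ3→X0] = [4, 8]
r2 m[X3→φ0] = [30, 64]
r2 m[X3→φ2] = [6, 64]
r2 m[X3→φ3] = [5, 64]
r2 m[X0→φ3] = [1, 1]
r2 m[X9→φ2] = [1, 1]
r2 m[X1→φ0] = [6, 5]
r2 m[X1→φ1] = [8, 5]
r2 m[X8→φ1] = [1, 1]
r3 m[φ0→X3] = [6, 48]
r3 m[φ0→X1] = [512, 320]
r3 m[φ1→X1] = [6, 5]
r3 m[φ1→X8] = [48, 25]
r3 m[φ2→X3] = [5, 8]
r3 m[φ2→X9] = [512, 512]
r3 m[φ3→X3] = [6, 8]
r3 m[φ3→X0] = [192, 512]
r3 m[X3→φ0] = [30, 64]
r3 m[X3→φ2] = [6, 64]
r3 m[X3→φ3] = [5, 64]
r3 m[X0→φ3] = [1, 1]
r3 m[X9→φ2] = [1, 1]
r3 m[X1→φ0] = [6, 5]
r3 m[X1→φ1] = [8, 5]
r3 m[X8→φ1] = [1, 1]
r4 m[φ0→X3] = [6, 48]
r4 m[φ0→X1] = [512, 320]
r4 m[φ1→X1] = [6, 5]
r4 m[φ1→X8] = [48, 25]
r4 m[φ2→X3] = [5, 8]
r4 m[φ2→X9] = [512, 512]
r4 m[φ3→X3] = [6, 8]
r4 m[φ3→X0] = [192, 512]
r4 m[X3→φ0] = [30, 64]
r4 m[X3→φ2] = [36, 384]
r4 m[X3→φ3] = [30, 384]
r4 m[X0→φ3] = [1, 1]
r4 m[X9→φ2] = [1, 1]
r4 m[X1→φ0] = [6, 5]
r4 m[X1→φ1] = [512, 320]
r4 m[X8→φ1] = [1, 1]
r5 m[φ0→X3] = [6, 48]
r5 m[φ0→X1] = [512, 320]
r5 m[φ1→X1] = [6, 5]
r5 m[φ1→X8] = [3072, 1600]
r5 m[φ2→X3] = [5, 8]
r5 m[φ2→X9] = [3072, 3072]
r5 m[φ3→X3] = [6, 8]
r5 m[φ3→X0] = [1152, 3072]
r5 m[X3→φ0] = [30, 64]
r5 m[X3→φ2] = [36, 384]
r5 m[X3→φ3] = [30, 384]
r5 m[X0→φ3] = [1, 1]
r5 m[X9→φ2] = [1, 1]
r5 m[X1→φ0] = [6, 5]
r5 m[X1→φ1] = [512, 320]
r5 m[X8→φ1] = [1, 1]
r6 m[φ0→X3] = [6, 48]
r6 m[φ0→X1] = [512, 320]
r6 m[φ1→X1] = [6, 5]
r6 m[φ1→X8] = [3072, 1600]
r6 m[φ2→X3] = [5, 8]
r6 m[φ2→X9] = [3072, 3072]
r6 m[φ3→X3] = [6, 8]
r6 m[φ3→X0] = [1152, 3072]
r6 m[X3→φ0] = [30, 64]
r6 m[X3→φ2] = [36, 384]
r6 m[X3→φ3] = [30, 384]
r6 m[X0→φ3] = [1, 1]
r6 m[X9→φ2] = [1, 1]
r6 m[X1→φ0] = [6, 5]
r6 m[X1→φ1] = [512, 320]
r6 m[X8→φ1] = [1, 1]
fixed point reached at round 6
b[X8] = ⊗ incoming = [3072, 1600]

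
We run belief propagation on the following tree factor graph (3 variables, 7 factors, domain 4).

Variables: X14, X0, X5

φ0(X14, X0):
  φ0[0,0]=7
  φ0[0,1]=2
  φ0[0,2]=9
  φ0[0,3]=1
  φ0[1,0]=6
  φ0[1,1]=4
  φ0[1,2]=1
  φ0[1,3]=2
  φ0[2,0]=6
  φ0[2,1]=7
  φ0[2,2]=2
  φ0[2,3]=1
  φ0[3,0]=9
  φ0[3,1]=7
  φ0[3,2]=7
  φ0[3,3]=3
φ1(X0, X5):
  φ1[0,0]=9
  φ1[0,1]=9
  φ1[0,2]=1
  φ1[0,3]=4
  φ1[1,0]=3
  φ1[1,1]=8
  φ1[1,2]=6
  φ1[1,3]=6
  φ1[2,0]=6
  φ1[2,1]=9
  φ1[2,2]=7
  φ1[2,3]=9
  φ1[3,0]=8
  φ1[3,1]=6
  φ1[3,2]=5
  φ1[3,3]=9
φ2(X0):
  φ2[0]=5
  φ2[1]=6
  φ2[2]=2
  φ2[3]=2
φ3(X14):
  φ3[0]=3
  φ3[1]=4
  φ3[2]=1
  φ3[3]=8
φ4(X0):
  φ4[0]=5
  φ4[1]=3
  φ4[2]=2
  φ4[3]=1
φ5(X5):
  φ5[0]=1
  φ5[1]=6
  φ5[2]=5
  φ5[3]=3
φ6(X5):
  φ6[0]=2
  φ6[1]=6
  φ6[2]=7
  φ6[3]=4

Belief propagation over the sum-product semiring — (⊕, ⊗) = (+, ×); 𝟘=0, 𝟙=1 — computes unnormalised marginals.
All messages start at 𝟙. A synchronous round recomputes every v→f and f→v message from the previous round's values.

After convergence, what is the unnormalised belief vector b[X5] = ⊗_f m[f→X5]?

b[X5] = [69954, 1567836, 528745, 303984]

init: all messages = 𝟙 over 4 values
r1 m[φ0→X14] = [19, 13, 16, 26]
r1 m[φ0→X0] = [28, 20, 19, 7]
r1 m[φ1→X0] = [23, 23, 31, 28]
r1 m[φ1→X5] = [26, 32, 19, 28]
r1 m[φ2→X0] = [5, 6, 2, 2]
r1 m[φ3→X14] = [3, 4, 1, 8]
r1 m[φ4→X0] = [5, 3, 2, 1]
r1 m[φ5→X5] = [1, 6, 5, 3]
r1 m[φ6→X5] = [2, 6, 7, 4]
r1 m[X14→φ0] = [1, 1, 1, 1]
r1 m[X14→φ3] = [1, 1, 1, 1]
r1 m[X0→φ0] = [1, 1, 1, 1]
r1 m[X0→φ1] = [1, 1, 1, 1]
r1 m[X0→φ2] = [1, 1, 1, 1]
r1 m[X0→φ4] = [1, 1, 1, 1]
r1 m[X5→φ1] = [1, 1, 1, 1]
r1 m[X5→φ5] = [1, 1, 1, 1]
r1 m[X5→φ6] = [1, 1, 1, 1]
r2 m[φ0→X14] = [19, 13, 16, 26]
r2 m[φ0→X0] = [28, 20, 19, 7]
r2 m[φ1→X0] = [23, 23, 31, 28]
r2 m[φ1→X5] = [26, 32, 19, 28]
r2 m[φ2→X0] = [5, 6, 2, 2]
r2 m[φ3→X14] = [3, 4, 1, 8]
r2 m[φ4→X0] = [5, 3, 2, 1]
r2 m[φ5→X5] = [1, 6, 5, 3]
r2 m[φ6→X5] = [2, 6, 7, 4]
r2 m[X14→φ0] = [3, 4, 1, 8]
r2 m[X14→φ3] = [19, 13, 16, 26]
r2 m[X0→φ0] = [575, 414, 124, 56]
r2 m[X0→φ1] = [700, 360, 76, 14]
r2 m[X0→φ2] = [3220, 1380, 1178, 196]
r2 m[X0→φ4] = [3220, 2760, 1178, 392]
r2 m[X5→φ1] = [2, 36, 35, 12]
r2 m[X5→φ5] = [52, 192, 133, 112]
r2 m[X5→φ6] = [26, 192, 95, 84]
r3 m[φ0→X14] = [6025, 5342, 6652, 9109]
r3 m[φ0→X0] = [123, 85, 89, 36]
r3 m[φ1→X0] = [425, 576, 689, 515]
r3 m[φ1→X5] = [7948, 9948, 3462, 5770]
r3 m[φ2→X0] = [5, 6, 2, 2]
r3 m[φ3→X14] = [3, 4, 1, 8]
r3 m[φ4→X0] = [5, 3, 2, 1]
r3 m[φ5→X5] = [1, 6, 5, 3]
r3 m[φ6→X5] = [2, 6, 7, 4]
r3 m[X14→φ0] = [3, 4, 1, 8]
r3 m[X14→φ3] = [19, 13, 16, 26]
r3 m[X0→φ0] = [575, 414, 124, 56]
r3 m[X0→φ1] = [700, 360, 76, 14]
r3 m[X0→φ2] = [3220, 1380, 1178, 196]
r3 m[X0→φ4] = [3220, 2760, 1178, 392]
r3 m[X5→φ1] = [2, 36, 35, 12]
r3 m[X5→φ5] = [52, 192, 133, 112]
r3 m[X5→φ6] = [26, 192, 95, 84]
r4 m[φ0→X14] = [6025, 5342, 6652, 9109]
r4 m[φ0→X0] = [123, 85, 89, 36]
r4 m[φ1→X0] = [425, 576, 689, 515]
r4 m[φ1→X5] = [7948, 9948, 3462, 5770]
r4 m[φ2→X0] = [5, 6, 2, 2]
r4 m[φ3→X14] = [3, 4, 1, 8]
r4 m[φ4→X0] = [5, 3, 2, 1]
r4 m[φ5→X5] = [1, 6, 5, 3]
r4 m[φ6→X5] = [2, 6, 7, 4]
r4 m[X14→φ0] = [3, 4, 1, 8]
r4 m[X14→φ3] = [6025, 5342, 6652, 9109]
r4 m[X0→φ0] = [10625, 10368, 2756, 1030]
r4 m[X0→φ1] = [3075, 1530, 356, 72]
r4 m[X0→φ2] = [261375, 146880, 122642, 18540]
r4 m[X0→φ4] = [261375, 293760, 122642, 37080]
r4 m[X5→φ1] = [2, 36, 35, 12]
r4 m[X5→φ5] = [15896, 59688, 24234, 23080]
r4 m[X5→φ6] = [7948, 59688, 17310, 17310]
r5 m[φ0→X14] = [120945, 110038, 142868, 190583]
r5 m[φ0→X0] = [123, 85, 89, 36]
r5 m[φ1→X0] = [425, 576, 689, 515]
r5 m[φ1→X5] = [34977, 43551, 15107, 25332]
r5 m[φ2→X0] = [5, 6, 2, 2]
r5 m[φ3→X14] = [3, 4, 1, 8]
r5 m[φ4→X0] = [5, 3, 2, 1]
r5 m[φ5→X5] = [1, 6, 5, 3]
r5 m[φ6→X5] = [2, 6, 7, 4]
r5 m[X14→φ0] = [3, 4, 1, 8]
r5 m[X14→φ3] = [6025, 5342, 6652, 9109]
r5 m[X0→φ0] = [10625, 10368, 2756, 1030]
r5 m[X0→φ1] = [3075, 1530, 356, 72]
r5 m[X0→φ2] = [261375, 146880, 122642, 18540]
r5 m[X0→φ4] = [261375, 293760, 122642, 37080]
r5 m[X5→φ1] = [2, 36, 35, 12]
r5 m[X5→φ5] = [15896, 59688, 24234, 23080]
r5 m[X5→φ6] = [7948, 59688, 17310, 17310]
r6 m[φ0→X14] = [120945, 110038, 142868, 190583]
r6 m[φ0→X0] = [123, 85, 89, 36]
r6 m[φ1→X0] = [425, 576, 689, 515]
r6 m[φ1→X5] = [34977, 43551, 15107, 25332]
r6 m[φ2→X0] = [5, 6, 2, 2]
r6 m[φ3→X14] = [3, 4, 1, 8]
r6 m[φ4→X0] = [5, 3, 2, 1]
r6 m[φ5→X5] = [1, 6, 5, 3]
r6 m[φ6→X5] = [2, 6, 7, 4]
r6 m[X14→φ0] = [3, 4, 1, 8]
r6 m[X14→φ3] = [120945, 110038, 142868, 190583]
r6 m[X0→φ0] = [10625, 10368, 2756, 1030]
r6 m[X0→φ1] = [3075, 1530, 356, 72]
r6 m[X0→φ2] = [261375, 146880, 122642, 18540]
r6 m[X0→φ4] = [261375, 293760, 122642, 37080]
r6 m[X5→φ1] = [2, 36, 35, 12]
r6 m[X5→φ5] = [69954, 261306, 105749, 101328]
r6 m[X5→φ6] = [34977, 261306, 75535, 75996]
r7 m[φ0→X14] = [120945, 110038, 142868, 190583]
r7 m[φ0→X0] = [123, 85, 89, 36]
r7 m[φ1→X0] = [425, 576, 689, 515]
r7 m[φ1→X5] = [34977, 43551, 15107, 25332]
r7 m[φ2→X0] = [5, 6, 2, 2]
r7 m[φ3→X14] = [3, 4, 1, 8]
r7 m[φ4→X0] = [5, 3, 2, 1]
r7 m[φ5→X5] = [1, 6, 5, 3]
r7 m[φ6→X5] = [2, 6, 7, 4]
r7 m[X14→φ0] = [3, 4, 1, 8]
r7 m[X14→φ3] = [120945, 110038, 142868, 190583]
r7 m[X0→φ0] = [10625, 10368, 2756, 1030]
r7 m[X0→φ1] = [3075, 1530, 356, 72]
r7 m[X0→φ2] = [261375, 146880, 122642, 18540]
r7 m[X0→φ4] = [261375, 293760, 122642, 37080]
r7 m[X5→φ1] = [2, 36, 35, 12]
r7 m[X5→φ5] = [69954, 261306, 105749, 101328]
r7 m[X5→φ6] = [34977, 261306, 75535, 75996]
fixed point reached at round 7
b[X5] = ⊗ incoming = [69954, 1567836, 528745, 303984]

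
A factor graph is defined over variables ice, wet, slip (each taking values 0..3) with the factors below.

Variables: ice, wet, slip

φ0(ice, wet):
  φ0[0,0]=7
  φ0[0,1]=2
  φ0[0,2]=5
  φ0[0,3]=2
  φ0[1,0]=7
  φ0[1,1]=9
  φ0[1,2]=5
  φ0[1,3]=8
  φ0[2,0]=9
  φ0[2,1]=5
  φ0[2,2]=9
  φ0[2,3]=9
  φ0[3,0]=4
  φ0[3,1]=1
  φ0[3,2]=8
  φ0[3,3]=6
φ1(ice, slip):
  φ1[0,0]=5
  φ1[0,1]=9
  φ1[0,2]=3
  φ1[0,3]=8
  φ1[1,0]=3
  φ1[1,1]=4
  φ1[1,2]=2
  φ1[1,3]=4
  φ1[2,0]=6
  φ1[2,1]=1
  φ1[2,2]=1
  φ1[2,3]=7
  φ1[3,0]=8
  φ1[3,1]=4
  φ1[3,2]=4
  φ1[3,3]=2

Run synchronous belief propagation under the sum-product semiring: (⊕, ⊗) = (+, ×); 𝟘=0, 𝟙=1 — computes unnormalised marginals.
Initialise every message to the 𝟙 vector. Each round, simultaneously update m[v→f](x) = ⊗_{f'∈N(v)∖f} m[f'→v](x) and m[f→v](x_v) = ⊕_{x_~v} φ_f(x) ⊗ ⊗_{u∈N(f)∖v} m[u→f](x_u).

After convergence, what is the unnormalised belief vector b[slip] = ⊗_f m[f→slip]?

init: all messages = 𝟙 over 4 values
r1 m[φ0→ice] = [16, 29, 32, 19]
r1 m[φ0→wet] = [27, 17, 27, 25]
r1 m[φ1→ice] = [25, 13, 15, 18]
r1 m[φ1→slip] = [22, 18, 10, 21]
r1 m[ice→φ0] = [1, 1, 1, 1]
r1 m[ice→φ1] = [1, 1, 1, 1]
r1 m[wet→φ0] = [1, 1, 1, 1]
r1 m[slip→φ1] = [1, 1, 1, 1]
r2 m[φ0→ice] = [16, 29, 32, 19]
r2 m[φ0→wet] = [27, 17, 27, 25]
r2 m[φ1→ice] = [25, 13, 15, 18]
r2 m[φ1→slip] = [22, 18, 10, 21]
r2 m[ice→φ0] = [25, 13, 15, 18]
r2 m[ice→φ1] = [16, 29, 32, 19]
r2 m[wet→φ0] = [1, 1, 1, 1]
r2 m[slip→φ1] = [1, 1, 1, 1]
r3 m[φ0→ice] = [16, 29, 32, 19]
r3 m[φ0→wet] = [473, 260, 469, 397]
r3 m[φ1→ice] = [25, 13, 15, 18]
r3 m[φ1→slip] = [511, 368, 214, 506]
r3 m[ice→φ0] = [25, 13, 15, 18]
r3 m[ice→φ1] = [16, 29, 32, 19]
r3 m[wet→φ0] = [1, 1, 1, 1]
r3 m[slip→φ1] = [1, 1, 1, 1]
r4 m[φ0→ice] = [16, 29, 32, 19]
r4 m[φ0→wet] = [473, 260, 469, 397]
r4 m[φ1→ice] = [25, 13, 15, 18]
r4 m[φ1→slip] = [511, 368, 214, 506]
r4 m[ice→φ0] = [25, 13, 15, 18]
r4 m[ice→φ1] = [16, 29, 32, 19]
r4 m[wet→φ0] = [1, 1, 1, 1]
r4 m[slip→φ1] = [1, 1, 1, 1]
fixed point reached at round 4
b[slip] = ⊗ incoming = [511, 368, 214, 506]

b[slip] = [511, 368, 214, 506]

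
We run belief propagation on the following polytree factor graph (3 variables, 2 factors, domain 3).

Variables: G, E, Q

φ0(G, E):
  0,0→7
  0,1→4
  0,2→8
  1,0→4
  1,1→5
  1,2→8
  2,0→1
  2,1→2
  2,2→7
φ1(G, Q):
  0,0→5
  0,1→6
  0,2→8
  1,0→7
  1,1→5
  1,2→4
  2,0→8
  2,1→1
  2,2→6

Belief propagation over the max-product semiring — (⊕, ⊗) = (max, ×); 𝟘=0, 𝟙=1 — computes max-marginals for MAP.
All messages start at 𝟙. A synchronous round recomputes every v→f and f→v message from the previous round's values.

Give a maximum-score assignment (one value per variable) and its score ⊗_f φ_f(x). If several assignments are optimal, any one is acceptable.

assignment: (G=0, E=2, Q=2); score = 64

init: all messages = 𝟙 over 3 values
r1 m[φ0→G] = [8, 8, 7]
r1 m[φ0→E] = [7, 5, 8]
r1 m[φ1→G] = [8, 7, 8]
r1 m[φ1→Q] = [8, 6, 8]
r1 m[G→φ0] = [1, 1, 1]
r1 m[G→φ1] = [1, 1, 1]
r1 m[E→φ0] = [1, 1, 1]
r1 m[Q→φ1] = [1, 1, 1]
r2 m[φ0→G] = [8, 8, 7]
r2 m[φ0→E] = [7, 5, 8]
r2 m[φ1→G] = [8, 7, 8]
r2 m[φ1→Q] = [8, 6, 8]
r2 m[G→φ0] = [8, 7, 8]
r2 m[G→φ1] = [8, 8, 7]
r2 m[E→φ0] = [1, 1, 1]
r2 m[Q→φ1] = [1, 1, 1]
r3 m[φ0→G] = [8, 8, 7]
r3 m[φ0→E] = [56, 35, 64]
r3 m[φ1→G] = [8, 7, 8]
r3 m[φ1→Q] = [56, 48, 64]
r3 m[G→φ0] = [8, 7, 8]
r3 m[G→φ1] = [8, 8, 7]
r3 m[E→φ0] = [1, 1, 1]
r3 m[Q→φ1] = [1, 1, 1]
r4 m[φ0→G] = [8, 8, 7]
r4 m[φ0→E] = [56, 35, 64]
r4 m[φ1→G] = [8, 7, 8]
r4 m[φ1→Q] = [56, 48, 64]
r4 m[G→φ0] = [8, 7, 8]
r4 m[G→φ1] = [8, 8, 7]
r4 m[E→φ0] = [1, 1, 1]
r4 m[Q→φ1] = [1, 1, 1]
fixed point reached at round 4
traceback from G: (G=0, E=2, Q=2), score=64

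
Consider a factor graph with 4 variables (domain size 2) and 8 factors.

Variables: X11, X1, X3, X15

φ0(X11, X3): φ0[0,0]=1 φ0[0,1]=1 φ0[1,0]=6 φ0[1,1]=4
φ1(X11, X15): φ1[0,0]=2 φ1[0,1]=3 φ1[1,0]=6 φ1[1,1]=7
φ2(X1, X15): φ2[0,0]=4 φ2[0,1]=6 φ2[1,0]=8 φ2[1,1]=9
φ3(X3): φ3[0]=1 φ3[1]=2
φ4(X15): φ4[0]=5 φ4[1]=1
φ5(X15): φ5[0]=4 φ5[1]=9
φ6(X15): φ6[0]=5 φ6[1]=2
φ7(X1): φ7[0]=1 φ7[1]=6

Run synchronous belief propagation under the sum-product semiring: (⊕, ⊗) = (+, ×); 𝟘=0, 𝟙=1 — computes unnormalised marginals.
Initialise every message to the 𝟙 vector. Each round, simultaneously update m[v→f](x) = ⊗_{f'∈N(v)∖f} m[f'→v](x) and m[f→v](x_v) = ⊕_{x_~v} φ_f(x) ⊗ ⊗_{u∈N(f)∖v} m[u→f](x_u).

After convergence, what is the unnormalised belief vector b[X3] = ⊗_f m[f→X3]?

init: all messages = 𝟙 over 2 values
r1 m[φ0→X11] = [2, 10]
r1 m[φ0→X3] = [7, 5]
r1 m[φ1→X11] = [5, 13]
r1 m[φ1→X15] = [8, 10]
r1 m[φ2→X1] = [10, 17]
r1 m[φ2→X15] = [12, 15]
r1 m[φ3→X3] = [1, 2]
r1 m[φ4→X15] = [5, 1]
r1 m[φ5→X15] = [4, 9]
r1 m[φ6→X15] = [5, 2]
r1 m[φ7→X1] = [1, 6]
r1 m[X11→φ0] = [1, 1]
r1 m[X11→φ1] = [1, 1]
r1 m[X1→φ2] = [1, 1]
r1 m[X1→φ7] = [1, 1]
r1 m[X3→φ0] = [1, 1]
r1 m[X3→φ3] = [1, 1]
r1 m[X15→φ1] = [1, 1]
r1 m[X15→φ2] = [1, 1]
r1 m[X15→φ4] = [1, 1]
r1 m[X15→φ5] = [1, 1]
r1 m[X15→φ6] = [1, 1]
r2 m[φ0→X11] = [2, 10]
r2 m[φ0→X3] = [7, 5]
r2 m[φ1→X11] = [5, 13]
r2 m[φ1→X15] = [8, 10]
r2 m[φ2→X1] = [10, 17]
r2 m[φ2→X15] = [12, 15]
r2 m[φ3→X3] = [1, 2]
r2 m[φ4→X15] = [5, 1]
r2 m[φ5→X15] = [4, 9]
r2 m[φ6→X15] = [5, 2]
r2 m[φ7→X1] = [1, 6]
r2 m[X11→φ0] = [5, 13]
r2 m[X11→φ1] = [2, 10]
r2 m[X1→φ2] = [1, 6]
r2 m[X1→φ7] = [10, 17]
r2 m[X3→φ0] = [1, 2]
r2 m[X3→φ3] = [7, 5]
r2 m[X15→φ1] = [1200, 270]
r2 m[X15→φ2] = [800, 180]
r2 m[X15→φ4] = [1920, 2700]
r2 m[X15→φ5] = [2400, 300]
r2 m[X15→φ6] = [1920, 1350]
r3 m[φ0→X11] = [3, 14]
r3 m[φ0→X3] = [83, 57]
r3 m[φ1→X11] = [3210, 9090]
r3 m[φ1→X15] = [64, 76]
r3 m[φ2→X1] = [4280, 8020]
r3 m[φ2→X15] = [52, 60]
r3 m[φ3→X3] = [1, 2]
r3 m[φ4→X15] = [5, 1]
r3 m[φ5→X15] = [4, 9]
r3 m[φ6→X15] = [5, 2]
r3 m[φ7→X1] = [1, 6]
r3 m[X11→φ0] = [5, 13]
r3 m[X11→φ1] = [2, 10]
r3 m[X1→φ2] = [1, 6]
r3 m[X1→φ7] = [10, 17]
r3 m[X3→φ0] = [1, 2]
r3 m[X3→φ3] = [7, 5]
r3 m[X15→φ1] = [1200, 270]
r3 m[X15→φ2] = [800, 180]
r3 m[X15→φ4] = [1920, 2700]
r3 m[X15→φ5] = [2400, 300]
r3 m[X15→φ6] = [1920, 1350]
r4 m[φ0→X11] = [3, 14]
r4 m[φ0→X3] = [83, 57]
r4 m[φ1→X11] = [3210, 9090]
r4 m[φ1→X15] = [64, 76]
r4 m[φ2→X1] = [4280, 8020]
r4 m[φ2→X15] = [52, 60]
r4 m[φ3→X3] = [1, 2]
r4 m[φ4→X15] = [5, 1]
r4 m[φ5→X15] = [4, 9]
r4 m[φ6→X15] = [5, 2]
r4 m[φ7→X1] = [1, 6]
r4 m[X11→φ0] = [3210, 9090]
r4 m[X11→φ1] = [3, 14]
r4 m[X1→φ2] = [1, 6]
r4 m[X1→φ7] = [4280, 8020]
r4 m[X3→φ0] = [1, 2]
r4 m[X3→φ3] = [83, 57]
r4 m[X15→φ1] = [5200, 1080]
r4 m[X15→φ2] = [6400, 1368]
r4 m[X15→φ4] = [66560, 82080]
r4 m[X15→φ5] = [83200, 9120]
r4 m[X15→φ6] = [66560, 41040]
r5 m[φ0→X11] = [3, 14]
r5 m[φ0→X3] = [57750, 39570]
r5 m[φ1→X11] = [13640, 38760]
r5 m[φ1→X15] = [90, 107]
r5 m[φ2→X1] = [33808, 63512]
r5 m[φ2→X15] = [52, 60]
r5 m[φ3→X3] = [1, 2]
r5 m[φ4→X15] = [5, 1]
r5 m[φ5→X15] = [4, 9]
r5 m[φ6→X15] = [5, 2]
r5 m[φ7→X1] = [1, 6]
r5 m[X11→φ0] = [3210, 9090]
r5 m[X11→φ1] = [3, 14]
r5 m[X1→φ2] = [1, 6]
r5 m[X1→φ7] = [4280, 8020]
r5 m[X3→φ0] = [1, 2]
r5 m[X3→φ3] = [83, 57]
r5 m[X15→φ1] = [5200, 1080]
r5 m[X15→φ2] = [6400, 1368]
r5 m[X15→φ4] = [66560, 82080]
r5 m[X15→φ5] = [83200, 9120]
r5 m[X15→φ6] = [66560, 41040]
r6 m[φ0→X11] = [3, 14]
r6 m[φ0→X3] = [57750, 39570]
r6 m[φ1→X11] = [13640, 38760]
r6 m[φ1→X15] = [90, 107]
r6 m[φ2→X1] = [33808, 63512]
r6 m[φ2→X15] = [52, 60]
r6 m[φ3→X3] = [1, 2]
r6 m[φ4→X15] = [5, 1]
r6 m[φ5→X15] = [4, 9]
r6 m[φ6→X15] = [5, 2]
r6 m[φ7→X1] = [1, 6]
r6 m[X11→φ0] = [13640, 38760]
r6 m[X11→φ1] = [3, 14]
r6 m[X1→φ2] = [1, 6]
r6 m[X1→φ7] = [33808, 63512]
r6 m[X3→φ0] = [1, 2]
r6 m[X3→φ3] = [57750, 39570]
r6 m[X15→φ1] = [5200, 1080]
r6 m[X15→φ2] = [9000, 1926]
r6 m[X15→φ4] = [93600, 115560]
r6 m[X15→φ5] = [117000, 12840]
r6 m[X15→φ6] = [93600, 57780]
r7 m[φ0→X11] = [3, 14]
r7 m[φ0→X3] = [246200, 168680]
r7 m[φ1→X11] = [13640, 38760]
r7 m[φ1→X15] = [90, 107]
r7 m[φ2→X1] = [47556, 89334]
r7 m[φ2→X15] = [52, 60]
r7 m[φ3→X3] = [1, 2]
r7 m[φ4→X15] = [5, 1]
r7 m[φ5→X15] = [4, 9]
r7 m[φ6→X15] = [5, 2]
r7 m[φ7→X1] = [1, 6]
r7 m[X11→φ0] = [13640, 38760]
r7 m[X11→φ1] = [3, 14]
r7 m[X1→φ2] = [1, 6]
r7 m[X1→φ7] = [33808, 63512]
r7 m[X3→φ0] = [1, 2]
r7 m[X3→φ3] = [57750, 39570]
r7 m[X15→φ1] = [5200, 1080]
r7 m[X15→φ2] = [9000, 1926]
r7 m[X15→φ4] = [93600, 115560]
r7 m[X15→φ5] = [117000, 12840]
r7 m[X15→φ6] = [93600, 57780]
r8 m[φ0→X11] = [3, 14]
r8 m[φ0→X3] = [246200, 168680]
r8 m[φ1→X11] = [13640, 38760]
r8 m[φ1→X15] = [90, 107]
r8 m[φ2→X1] = [47556, 89334]
r8 m[φ2→X15] = [52, 60]
r8 m[φ3→X3] = [1, 2]
r8 m[φ4→X15] = [5, 1]
r8 m[φ5→X15] = [4, 9]
r8 m[φ6→X15] = [5, 2]
r8 m[φ7→X1] = [1, 6]
r8 m[X11→φ0] = [13640, 38760]
r8 m[X11→φ1] = [3, 14]
r8 m[X1→φ2] = [1, 6]
r8 m[X1→φ7] = [47556, 89334]
r8 m[X3→φ0] = [1, 2]
r8 m[X3→φ3] = [246200, 168680]
r8 m[X15→φ1] = [5200, 1080]
r8 m[X15→φ2] = [9000, 1926]
r8 m[X15→φ4] = [93600, 115560]
r8 m[X15→φ5] = [117000, 12840]
r8 m[X15→φ6] = [93600, 57780]
r9 m[φ0→X11] = [3, 14]
r9 m[φ0→X3] = [246200, 168680]
r9 m[φ1→X11] = [13640, 38760]
r9 m[φ1→X15] = [90, 107]
r9 m[φ2→X1] = [47556, 89334]
r9 m[φ2→X15] = [52, 60]
r9 m[φ3→X3] = [1, 2]
r9 m[φ4→X15] = [5, 1]
r9 m[φ5→X15] = [4, 9]
r9 m[φ6→X15] = [5, 2]
r9 m[φ7→X1] = [1, 6]
r9 m[X11→φ0] = [13640, 38760]
r9 m[X11→φ1] = [3, 14]
r9 m[X1→φ2] = [1, 6]
r9 m[X1→φ7] = [47556, 89334]
r9 m[X3→φ0] = [1, 2]
r9 m[X3→φ3] = [246200, 168680]
r9 m[X15→φ1] = [5200, 1080]
r9 m[X15→φ2] = [9000, 1926]
r9 m[X15→φ4] = [93600, 115560]
r9 m[X15→φ5] = [117000, 12840]
r9 m[X15→φ6] = [93600, 57780]
fixed point reached at round 9
b[X3] = ⊗ incoming = [246200, 337360]

b[X3] = [246200, 337360]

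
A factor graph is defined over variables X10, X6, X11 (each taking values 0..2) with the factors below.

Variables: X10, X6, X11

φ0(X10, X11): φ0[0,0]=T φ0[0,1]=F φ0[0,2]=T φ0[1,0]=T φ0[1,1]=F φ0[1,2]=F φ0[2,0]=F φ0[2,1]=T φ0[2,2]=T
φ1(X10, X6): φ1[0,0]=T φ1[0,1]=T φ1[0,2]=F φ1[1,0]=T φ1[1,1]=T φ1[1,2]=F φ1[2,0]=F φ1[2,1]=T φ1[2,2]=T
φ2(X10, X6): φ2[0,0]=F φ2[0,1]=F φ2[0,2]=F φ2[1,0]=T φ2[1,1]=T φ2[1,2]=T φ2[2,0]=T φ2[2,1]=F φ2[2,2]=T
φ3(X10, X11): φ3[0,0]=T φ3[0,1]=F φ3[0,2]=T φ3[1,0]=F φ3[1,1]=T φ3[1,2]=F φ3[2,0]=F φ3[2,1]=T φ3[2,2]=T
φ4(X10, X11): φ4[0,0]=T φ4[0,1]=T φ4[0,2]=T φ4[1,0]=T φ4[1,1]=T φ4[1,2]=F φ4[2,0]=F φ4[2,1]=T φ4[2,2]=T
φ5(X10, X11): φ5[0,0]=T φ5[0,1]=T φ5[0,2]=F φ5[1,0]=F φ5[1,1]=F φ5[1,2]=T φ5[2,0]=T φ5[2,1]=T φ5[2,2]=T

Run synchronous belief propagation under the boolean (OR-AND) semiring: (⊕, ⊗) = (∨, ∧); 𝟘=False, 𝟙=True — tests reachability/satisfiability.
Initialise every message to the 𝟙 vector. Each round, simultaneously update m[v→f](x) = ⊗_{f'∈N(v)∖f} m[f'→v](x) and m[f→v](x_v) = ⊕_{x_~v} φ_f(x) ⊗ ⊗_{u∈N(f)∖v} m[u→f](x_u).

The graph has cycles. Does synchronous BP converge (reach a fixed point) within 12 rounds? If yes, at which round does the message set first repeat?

init: all messages = 𝟙 over 3 values
r1 m[φ0→X10] = [T, T, T]
r1 m[φ0→X11] = [T, T, T]
r1 m[φ1→X10] = [T, T, T]
r1 m[φ1→X6] = [T, T, T]
r1 m[φ2→X10] = [F, T, T]
r1 m[φ2→X6] = [T, T, T]
r1 m[φ3→X10] = [T, T, T]
r1 m[φ3→X11] = [T, T, T]
r1 m[φ4→X10] = [T, T, T]
r1 m[φ4→X11] = [T, T, T]
r1 m[φ5→X10] = [T, T, T]
r1 m[φ5→X11] = [T, T, T]
r1 m[X10→φ0] = [T, T, T]
r1 m[X10→φ1] = [T, T, T]
r1 m[X10→φ2] = [T, T, T]
r1 m[X10→φ3] = [T, T, T]
r1 m[X10→φ4] = [T, T, T]
r1 m[X10→φ5] = [T, T, T]
r1 m[X6→φ1] = [T, T, T]
r1 m[X6→φ2] = [T, T, T]
r1 m[X11→φ0] = [T, T, T]
r1 m[X11→φ3] = [T, T, T]
r1 m[X11→φ4] = [T, T, T]
r1 m[X11→φ5] = [T, T, T]
r2 m[φ0→X10] = [T, T, T]
r2 m[φ0→X11] = [T, T, T]
r2 m[φ1→X10] = [T, T, T]
r2 m[φ1→X6] = [T, T, T]
r2 m[φ2→X10] = [F, T, T]
r2 m[φ2→X6] = [T, T, T]
r2 m[φ3→X10] = [T, T, T]
r2 m[φ3→X11] = [T, T, T]
r2 m[φ4→X10] = [T, T, T]
r2 m[φ4→X11] = [T, T, T]
r2 m[φ5→X10] = [T, T, T]
r2 m[φ5→X11] = [T, T, T]
r2 m[X10→φ0] = [F, T, T]
r2 m[X10→φ1] = [F, T, T]
r2 m[X10→φ2] = [T, T, T]
r2 m[X10→φ3] = [F, T, T]
r2 m[X10→φ4] = [F, T, T]
r2 m[X10→φ5] = [F, T, T]
r2 m[X6→φ1] = [T, T, T]
r2 m[X6→φ2] = [T, T, T]
r2 m[X11→φ0] = [T, T, T]
r2 m[X11→φ3] = [T, T, T]
r2 m[X11→φ4] = [T, T, T]
r2 m[X11→φ5] = [T, T, T]
r3 m[φ0→X10] = [T, T, T]
r3 m[φ0→X11] = [T, T, T]
r3 m[φ1→X10] = [T, T, T]
r3 m[φ1→X6] = [T, T, T]
r3 m[φ2→X10] = [F, T, T]
r3 m[φ2→X6] = [T, T, T]
r3 m[φ3→X10] = [T, T, T]
r3 m[φ3→X11] = [F, T, T]
r3 m[φ4→X10] = [T, T, T]
r3 m[φ4→X11] = [T, T, T]
r3 m[φ5→X10] = [T, T, T]
r3 m[φ5→X11] = [T, T, T]
r3 m[X10→φ0] = [F, T, T]
r3 m[X10→φ1] = [F, T, T]
r3 m[X10→φ2] = [T, T, T]
r3 m[X10→φ3] = [F, T, T]
r3 m[X10→φ4] = [F, T, T]
r3 m[X10→φ5] = [F, T, T]
r3 m[X6→φ1] = [T, T, T]
r3 m[X6→φ2] = [T, T, T]
r3 m[X11→φ0] = [T, T, T]
r3 m[X11→φ3] = [T, T, T]
r3 m[X11→φ4] = [T, T, T]
r3 m[X11→φ5] = [T, T, T]
r4 m[φ0→X10] = [T, T, T]
r4 m[φ0→X11] = [T, T, T]
r4 m[φ1→X10] = [T, T, T]
r4 m[φ1→X6] = [T, T, T]
r4 m[φ2→X10] = [F, T, T]
r4 m[φ2→X6] = [T, T, T]
r4 m[φ3→X10] = [T, T, T]
r4 m[φ3→X11] = [F, T, T]
r4 m[φ4→X10] = [T, T, T]
r4 m[φ4→X11] = [T, T, T]
r4 m[φ5→X10] = [T, T, T]
r4 m[φ5→X11] = [T, T, T]
r4 m[X10→φ0] = [F, T, T]
r4 m[X10→φ1] = [F, T, T]
r4 m[X10→φ2] = [T, T, T]
r4 m[X10→φ3] = [F, T, T]
r4 m[X10→φ4] = [F, T, T]
r4 m[X10→φ5] = [F, T, T]
r4 m[X6→φ1] = [T, T, T]
r4 m[X6→φ2] = [T, T, T]
r4 m[X11→φ0] = [F, T, T]
r4 m[X11→φ3] = [T, T, T]
r4 m[X11→φ4] = [F, T, T]
r4 m[X11→φ5] = [F, T, T]
r5 m[φ0→X10] = [T, F, T]
r5 m[φ0→X11] = [T, T, T]
r5 m[φ1→X10] = [T, T, T]
r5 m[φ1→X6] = [T, T, T]
r5 m[φ2→X10] = [F, T, T]
r5 m[φ2→X6] = [T, T, T]
r5 m[φ3→X10] = [T, T, T]
r5 m[φ3→X11] = [F, T, T]
r5 m[φ4→X10] = [T, T, T]
r5 m[φ4→X11] = [T, T, T]
r5 m[φ5→X10] = [T, T, T]
r5 m[φ5→X11] = [T, T, T]
r5 m[X10→φ0] = [F, T, T]
r5 m[X10→φ1] = [F, T, T]
r5 m[X10→φ2] = [T, T, T]
r5 m[X10→φ3] = [F, T, T]
r5 m[X10→φ4] = [F, T, T]
r5 m[X10→φ5] = [F, T, T]
r5 m[X6→φ1] = [T, T, T]
r5 m[X6→φ2] = [T, T, T]
r5 m[X11→φ0] = [F, T, T]
r5 m[X11→φ3] = [T, T, T]
r5 m[X11→φ4] = [F, T, T]
r5 m[X11→φ5] = [F, T, T]
r6 m[φ0→X10] = [T, F, T]
r6 m[φ0→X11] = [T, T, T]
r6 m[φ1→X10] = [T, T, T]
r6 m[φ1→X6] = [T, T, T]
r6 m[φ2→X10] = [F, T, T]
r6 m[φ2→X6] = [T, T, T]
r6 m[φ3→X10] = [T, T, T]
r6 m[φ3→X11] = [F, T, T]
r6 m[φ4→X10] = [T, T, T]
r6 m[φ4→X11] = [T, T, T]
r6 m[φ5→X10] = [T, T, T]
r6 m[φ5→X11] = [T, T, T]
r6 m[X10→φ0] = [F, T, T]
r6 m[X10→φ1] = [F, F, T]
r6 m[X10→φ2] = [T, F, T]
r6 m[X10→φ3] = [F, F, T]
r6 m[X10→φ4] = [F, F, T]
r6 m[X10→φ5] = [F, F, T]
r6 m[X6→φ1] = [T, T, T]
r6 m[X6→φ2] = [T, T, T]
r6 m[X11→φ0] = [F, T, T]
r6 m[X11→φ3] = [T, T, T]
r6 m[X11→φ4] = [F, T, T]
r6 m[X11→φ5] = [F, T, T]
r7 m[φ0→X10] = [T, F, T]
r7 m[φ0→X11] = [T, T, T]
r7 m[φ1→X10] = [T, T, T]
r7 m[φ1→X6] = [F, T, T]
r7 m[φ2→X10] = [F, T, T]
r7 m[φ2→X6] = [T, F, T]
r7 m[φ3→X10] = [T, T, T]
r7 m[φ3→X11] = [F, T, T]
r7 m[φ4→X10] = [T, T, T]
r7 m[φ4→X11] = [F, T, T]
r7 m[φ5→X10] = [T, T, T]
r7 m[φ5→X11] = [T, T, T]
r7 m[X10→φ0] = [F, T, T]
r7 m[X10→φ1] = [F, F, T]
r7 m[X10→φ2] = [T, F, T]
r7 m[X10→φ3] = [F, F, T]
r7 m[X10→φ4] = [F, F, T]
r7 m[X10→φ5] = [F, F, T]
r7 m[X6→φ1] = [T, T, T]
r7 m[X6→φ2] = [T, T, T]
r7 m[X11→φ0] = [F, T, T]
r7 m[X11→φ3] = [T, T, T]
r7 m[X11→φ4] = [F, T, T]
r7 m[X11→φ5] = [F, T, T]
r8 m[φ0→X10] = [T, F, T]
r8 m[φ0→X11] = [T, T, T]
r8 m[φ1→X10] = [T, T, T]
r8 m[φ1→X6] = [F, T, T]
r8 m[φ2→X10] = [F, T, T]
r8 m[φ2→X6] = [T, F, T]
r8 m[φ3→X10] = [T, T, T]
r8 m[φ3→X11] = [F, T, T]
r8 m[φ4→X10] = [T, T, T]
r8 m[φ4→X11] = [F, T, T]
r8 m[φ5→X10] = [T, T, T]
r8 m[φ5→X11] = [T, T, T]
r8 m[X10→φ0] = [F, T, T]
r8 m[X10→φ1] = [F, F, T]
r8 m[X10→φ2] = [T, F, T]
r8 m[X10→φ3] = [F, F, T]
r8 m[X10→φ4] = [F, F, T]
r8 m[X10→φ5] = [F, F, T]
r8 m[X6→φ1] = [T, F, T]
r8 m[X6→φ2] = [F, T, T]
r8 m[X11→φ0] = [F, T, T]
r8 m[X11→φ3] = [F, T, T]
r8 m[X11→φ4] = [F, T, T]
r8 m[X11→φ5] = [F, T, T]
r9 m[φ0→X10] = [T, F, T]
r9 m[φ0→X11] = [T, T, T]
r9 m[φ1→X10] = [T, T, T]
r9 m[φ1→X6] = [F, T, T]
r9 m[φ2→X10] = [F, T, T]
r9 m[φ2→X6] = [T, F, T]
r9 m[φ3→X10] = [T, T, T]
r9 m[φ3→X11] = [F, T, T]
r9 m[φ4→X10] = [T, T, T]
r9 m[φ4→X11] = [F, T, T]
r9 m[φ5→X10] = [T, T, T]
r9 m[φ5→X11] = [T, T, T]
r9 m[X10→φ0] = [F, T, T]
r9 m[X10→φ1] = [F, F, T]
r9 m[X10→φ2] = [T, F, T]
r9 m[X10→φ3] = [F, F, T]
r9 m[X10→φ4] = [F, F, T]
r9 m[X10→φ5] = [F, F, T]
r9 m[X6→φ1] = [T, F, T]
r9 m[X6→φ2] = [F, T, T]
r9 m[X11→φ0] = [F, T, T]
r9 m[X11→φ3] = [F, T, T]
r9 m[X11→φ4] = [F, T, T]
r9 m[X11→φ5] = [F, T, T]
fixed point reached at round 9
messages reach a fixed point at round 9

CONVERGED at round 9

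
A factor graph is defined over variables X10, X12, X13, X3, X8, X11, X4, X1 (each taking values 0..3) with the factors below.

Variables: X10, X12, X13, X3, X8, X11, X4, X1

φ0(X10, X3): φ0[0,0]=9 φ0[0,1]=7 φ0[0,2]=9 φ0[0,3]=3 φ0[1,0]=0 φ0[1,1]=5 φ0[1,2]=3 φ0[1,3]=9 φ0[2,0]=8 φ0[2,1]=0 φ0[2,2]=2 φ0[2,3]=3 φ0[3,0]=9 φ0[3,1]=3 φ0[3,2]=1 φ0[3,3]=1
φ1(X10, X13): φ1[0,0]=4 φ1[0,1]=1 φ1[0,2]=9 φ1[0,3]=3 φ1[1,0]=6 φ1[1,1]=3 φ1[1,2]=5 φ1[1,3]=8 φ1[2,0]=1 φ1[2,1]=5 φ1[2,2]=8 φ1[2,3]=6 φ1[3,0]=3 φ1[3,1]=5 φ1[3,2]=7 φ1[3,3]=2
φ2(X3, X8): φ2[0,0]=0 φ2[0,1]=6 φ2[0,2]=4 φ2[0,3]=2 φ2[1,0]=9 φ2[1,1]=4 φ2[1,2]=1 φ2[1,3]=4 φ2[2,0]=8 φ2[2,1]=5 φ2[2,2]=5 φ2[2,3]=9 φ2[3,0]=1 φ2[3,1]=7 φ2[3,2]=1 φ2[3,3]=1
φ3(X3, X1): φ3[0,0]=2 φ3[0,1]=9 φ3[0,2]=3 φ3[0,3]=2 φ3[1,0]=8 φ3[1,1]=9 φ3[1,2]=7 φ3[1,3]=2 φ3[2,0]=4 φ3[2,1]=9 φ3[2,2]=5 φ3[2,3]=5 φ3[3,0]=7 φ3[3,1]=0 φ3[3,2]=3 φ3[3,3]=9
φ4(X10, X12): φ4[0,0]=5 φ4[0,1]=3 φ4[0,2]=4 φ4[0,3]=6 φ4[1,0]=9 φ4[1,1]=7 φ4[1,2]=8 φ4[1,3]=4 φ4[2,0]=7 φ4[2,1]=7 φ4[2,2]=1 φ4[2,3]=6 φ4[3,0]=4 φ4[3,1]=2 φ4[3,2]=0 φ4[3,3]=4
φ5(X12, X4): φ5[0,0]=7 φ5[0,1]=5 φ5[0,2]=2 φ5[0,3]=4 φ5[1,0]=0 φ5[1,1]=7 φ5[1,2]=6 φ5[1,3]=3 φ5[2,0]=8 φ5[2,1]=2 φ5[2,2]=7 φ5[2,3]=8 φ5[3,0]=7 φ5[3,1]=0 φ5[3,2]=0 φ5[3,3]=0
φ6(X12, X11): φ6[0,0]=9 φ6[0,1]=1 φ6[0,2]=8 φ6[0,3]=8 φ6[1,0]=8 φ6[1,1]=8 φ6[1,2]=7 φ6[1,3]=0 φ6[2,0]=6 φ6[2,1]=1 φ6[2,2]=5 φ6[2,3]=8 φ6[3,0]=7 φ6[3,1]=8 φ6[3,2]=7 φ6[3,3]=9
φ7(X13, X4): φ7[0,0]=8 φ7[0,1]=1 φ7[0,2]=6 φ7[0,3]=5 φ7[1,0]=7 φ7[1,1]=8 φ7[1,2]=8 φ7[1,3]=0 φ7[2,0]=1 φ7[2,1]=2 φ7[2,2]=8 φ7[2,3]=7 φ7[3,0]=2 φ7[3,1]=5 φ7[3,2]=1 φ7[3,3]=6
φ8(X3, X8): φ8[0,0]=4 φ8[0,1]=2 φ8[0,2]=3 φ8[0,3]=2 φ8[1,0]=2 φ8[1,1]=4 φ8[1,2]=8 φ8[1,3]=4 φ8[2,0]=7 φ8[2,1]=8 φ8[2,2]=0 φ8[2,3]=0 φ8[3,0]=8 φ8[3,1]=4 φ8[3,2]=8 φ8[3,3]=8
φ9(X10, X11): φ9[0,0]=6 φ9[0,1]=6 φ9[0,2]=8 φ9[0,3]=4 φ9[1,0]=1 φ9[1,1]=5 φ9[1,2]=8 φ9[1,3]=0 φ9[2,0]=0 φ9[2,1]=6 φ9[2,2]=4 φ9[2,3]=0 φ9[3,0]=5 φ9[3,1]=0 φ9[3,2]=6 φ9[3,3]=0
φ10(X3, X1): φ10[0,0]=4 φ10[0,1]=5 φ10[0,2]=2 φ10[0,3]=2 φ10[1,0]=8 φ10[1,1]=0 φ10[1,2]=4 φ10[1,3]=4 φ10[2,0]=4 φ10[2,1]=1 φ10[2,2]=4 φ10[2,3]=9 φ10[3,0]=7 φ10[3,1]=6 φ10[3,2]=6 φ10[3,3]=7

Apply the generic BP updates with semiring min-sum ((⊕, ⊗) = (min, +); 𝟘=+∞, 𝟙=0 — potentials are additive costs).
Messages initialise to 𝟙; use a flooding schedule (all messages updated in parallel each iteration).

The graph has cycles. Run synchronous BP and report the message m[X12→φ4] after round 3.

message @ round 3 = [3, 0, 3, 7]

init: all messages = 𝟙 over 4 values
r1 m[φ0→X10] = [3, 0, 0, 1]
r1 m[φ0→X3] = [0, 0, 1, 1]
r1 m[φ1→X10] = [1, 3, 1, 2]
r1 m[φ1→X13] = [1, 1, 5, 2]
r1 m[φ2→X3] = [0, 1, 5, 1]
r1 m[φ2→X8] = [0, 4, 1, 1]
r1 m[φ3→X3] = [2, 2, 4, 0]
r1 m[φ3→X1] = [2, 0, 3, 2]
r1 m[φ4→X10] = [3, 4, 1, 0]
r1 m[φ4→X12] = [4, 2, 0, 4]
r1 m[φ5→X12] = [2, 0, 2, 0]
r1 m[φ5→X4] = [0, 0, 0, 0]
r1 m[φ6→X12] = [1, 0, 1, 7]
r1 m[φ6→X11] = [6, 1, 5, 0]
r1 m[φ7→X13] = [1, 0, 1, 1]
r1 m[φ7→X4] = [1, 1, 1, 0]
r1 m[φ8→X3] = [2, 2, 0, 4]
r1 m[φ8→X8] = [2, 2, 0, 0]
r1 m[φ9→X10] = [4, 0, 0, 0]
r1 m[φ9→X11] = [0, 0, 4, 0]
r1 m[φ10→X3] = [2, 0, 1, 6]
r1 m[φ10→X1] = [4, 0, 2, 2]
r1 m[X10→φ0] = [0, 0, 0, 0]
r1 m[X10→φ1] = [0, 0, 0, 0]
r1 m[X10→φ4] = [0, 0, 0, 0]
r1 m[X10→φ9] = [0, 0, 0, 0]
r1 m[X12→φ4] = [0, 0, 0, 0]
r1 m[X12→φ5] = [0, 0, 0, 0]
r1 m[X12→φ6] = [0, 0, 0, 0]
r1 m[X13→φ1] = [0, 0, 0, 0]
r1 m[X13→φ7] = [0, 0, 0, 0]
r1 m[X3→φ0] = [0, 0, 0, 0]
r1 m[X3→φ2] = [0, 0, 0, 0]
r1 m[X3→φ3] = [0, 0, 0, 0]
r1 m[X3→φ8] = [0, 0, 0, 0]
r1 m[X3→φ10] = [0, 0, 0, 0]
r1 m[X8→φ2] = [0, 0, 0, 0]
r1 m[X8→φ8] = [0, 0, 0, 0]
r1 m[X11→φ6] = [0, 0, 0, 0]
r1 m[X11→φ9] = [0, 0, 0, 0]
r1 m[X4→φ5] = [0, 0, 0, 0]
r1 m[X4→φ7] = [0, 0, 0, 0]
r1 m[X1→φ3] = [0, 0, 0, 0]
r1 m[X1→φ10] = [0, 0, 0, 0]
r2 m[φ0→X10] = [3, 0, 0, 1]
r2 m[φ0→X3] = [0, 0, 1, 1]
r2 m[φ1→X10] = [1, 3, 1, 2]
r2 m[φ1→X13] = [1, 1, 5, 2]
r2 m[φ2→X3] = [0, 1, 5, 1]
r2 m[φ2→X8] = [0, 4, 1, 1]
r2 m[φ3→X3] = [2, 2, 4, 0]
r2 m[φ3→X1] = [2, 0, 3, 2]
r2 m[φ4→X10] = [3, 4, 1, 0]
r2 m[φ4→X12] = [4, 2, 0, 4]
r2 m[φ5→X12] = [2, 0, 2, 0]
r2 m[φ5→X4] = [0, 0, 0, 0]
r2 m[φ6→X12] = [1, 0, 1, 7]
r2 m[φ6→X11] = [6, 1, 5, 0]
r2 m[φ7→X13] = [1, 0, 1, 1]
r2 m[φ7→X4] = [1, 1, 1, 0]
r2 m[φ8→X3] = [2, 2, 0, 4]
r2 m[φ8→X8] = [2, 2, 0, 0]
r2 m[φ9→X10] = [4, 0, 0, 0]
r2 m[φ9→X11] = [0, 0, 4, 0]
r2 m[φ10→X3] = [2, 0, 1, 6]
r2 m[φ10→X1] = [4, 0, 2, 2]
r2 m[X10→φ0] = [8, 7, 2, 2]
r2 m[X10→φ1] = [10, 4, 1, 1]
r2 m[X10→φ4] = [8, 3, 1, 3]
r2 m[X10→φ9] = [7, 7, 2, 3]
r2 m[X12→φ4] = [3, 0, 3, 7]
r2 m[X12→φ5] = [5, 2, 1, 11]
r2 m[X12→φ6] = [6, 2, 2, 4]
r2 m[X13→φ1] = [1, 0, 1, 1]
r2 m[X13→φ7] = [1, 1, 5, 2]
r2 m[X3→φ0] = [6, 5, 10, 11]
r2 m[X3→φ2] = [6, 4, 6, 11]
r2 m[X3→φ3] = [4, 3, 7, 12]
r2 m[X3→φ8] = [4, 3, 11, 8]
r2 m[X3→φ10] = [4, 5, 10, 6]
r2 m[X8→φ2] = [2, 2, 0, 0]
r2 m[X8→φ8] = [0, 4, 1, 1]
r2 m[X11→φ6] = [0, 0, 4, 0]
r2 m[X11→φ9] = [6, 1, 5, 0]
r2 m[X4→φ5] = [1, 1, 1, 0]
r2 m[X4→φ7] = [0, 0, 0, 0]
r2 m[X1→φ3] = [4, 0, 2, 2]
r2 m[X1→φ10] = [2, 0, 3, 2]
r3 m[φ0→X10] = [12, 6, 5, 8]
r3 m[φ0→X3] = [7, 2, 3, 3]
r3 m[φ1→X10] = [1, 3, 2, 3]
r3 m[φ1→X13] = [2, 6, 8, 3]
r3 m[φ2→X3] = [2, 1, 5, 1]
r3 m[φ2→X8] = [6, 8, 5, 8]
r3 m[φ3→X3] = [4, 4, 7, 0]
r3 m[φ3→X1] = [6, 12, 7, 5]
r3 m[φ4→X10] = [3, 7, 4, 2]
r3 m[φ4→X12] = [7, 5, 2, 7]
r3 m[φ5→X12] = [3, 1, 3, 0]
r3 m[φ5→X4] = [2, 3, 7, 5]
r3 m[φ6→X12] = [1, 0, 1, 7]
r3 m[φ6→X11] = [8, 3, 7, 2]
r3 m[φ7→X13] = [1, 0, 1, 1]
r3 m[φ7→X4] = [4, 2, 3, 1]
r3 m[φ8→X3] = [3, 2, 1, 8]
r3 m[φ8→X8] = [5, 6, 7, 6]
r3 m[φ9→X10] = [4, 0, 0, 0]
r3 m[φ9→X11] = [2, 3, 6, 2]
r3 m[φ10→X3] = [4, 0, 1, 6]
r3 m[φ10→X1] = [8, 5, 6, 6]
r3 m[X10→φ0] = [8, 7, 2, 2]
r3 m[X10→φ1] = [10, 4, 1, 1]
r3 m[X10→φ4] = [8, 3, 1, 3]
r3 m[X10→φ9] = [7, 7, 2, 3]
r3 m[X12→φ4] = [3, 0, 3, 7]
r3 m[X12→φ5] = [5, 2, 1, 11]
r3 m[X12→φ6] = [6, 2, 2, 4]
r3 m[X13→φ1] = [1, 0, 1, 1]
r3 m[X13→φ7] = [1, 1, 5, 2]
r3 m[X3→φ0] = [6, 5, 10, 11]
r3 m[X3→φ2] = [6, 4, 6, 11]
r3 m[X3→φ3] = [4, 3, 7, 12]
r3 m[X3→φ8] = [4, 3, 11, 8]
r3 m[X3→φ10] = [4, 5, 10, 6]
r3 m[X8→φ2] = [2, 2, 0, 0]
r3 m[X8→φ8] = [0, 4, 1, 1]
r3 m[X11→φ6] = [0, 0, 4, 0]
r3 m[X11→φ9] = [6, 1, 5, 0]
r3 m[X4→φ5] = [1, 1, 1, 0]
r3 m[X4→φ7] = [0, 0, 0, 0]
r3 m[X1→φ3] = [4, 0, 2, 2]
r3 m[X1→φ10] = [2, 0, 3, 2]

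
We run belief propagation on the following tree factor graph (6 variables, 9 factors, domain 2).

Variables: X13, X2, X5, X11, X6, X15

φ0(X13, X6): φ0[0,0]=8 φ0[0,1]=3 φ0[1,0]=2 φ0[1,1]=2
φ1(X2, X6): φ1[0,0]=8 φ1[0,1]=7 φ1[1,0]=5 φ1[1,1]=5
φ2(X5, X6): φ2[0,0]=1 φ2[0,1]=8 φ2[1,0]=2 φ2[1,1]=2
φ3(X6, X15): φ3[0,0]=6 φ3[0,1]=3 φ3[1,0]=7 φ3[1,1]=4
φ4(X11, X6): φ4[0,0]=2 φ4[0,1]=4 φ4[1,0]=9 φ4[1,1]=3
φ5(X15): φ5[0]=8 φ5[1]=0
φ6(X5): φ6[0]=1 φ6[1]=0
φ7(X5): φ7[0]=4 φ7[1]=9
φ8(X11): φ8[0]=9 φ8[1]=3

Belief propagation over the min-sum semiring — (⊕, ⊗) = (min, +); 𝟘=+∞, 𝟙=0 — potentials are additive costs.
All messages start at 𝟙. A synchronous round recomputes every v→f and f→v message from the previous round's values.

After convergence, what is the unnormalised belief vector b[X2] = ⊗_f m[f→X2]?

init: all messages = 𝟙 over 2 values
r1 m[φ0→X13] = [3, 2]
r1 m[φ0→X6] = [2, 2]
r1 m[φ1→X2] = [7, 5]
r1 m[φ1→X6] = [5, 5]
r1 m[φ2→X5] = [1, 2]
r1 m[φ2→X6] = [1, 2]
r1 m[φ3→X6] = [3, 4]
r1 m[φ3→X15] = [6, 3]
r1 m[φ4→X11] = [2, 3]
r1 m[φ4→X6] = [2, 3]
r1 m[φ5→X15] = [8, 0]
r1 m[φ6→X5] = [1, 0]
r1 m[φ7→X5] = [4, 9]
r1 m[φ8→X11] = [9, 3]
r1 m[X13→φ0] = [0, 0]
r1 m[X2→φ1] = [0, 0]
r1 m[X5→φ2] = [0, 0]
r1 m[X5→φ6] = [0, 0]
r1 m[X5→φ7] = [0, 0]
r1 m[X11→φ4] = [0, 0]
r1 m[X11→φ8] = [0, 0]
r1 m[X6→φ0] = [0, 0]
r1 m[X6→φ1] = [0, 0]
r1 m[X6→φ2] = [0, 0]
r1 m[X6→φ3] = [0, 0]
r1 m[X6→φ4] = [0, 0]
r1 m[X15→φ3] = [0, 0]
r1 m[X15→φ5] = [0, 0]
r2 m[φ0→X13] = [3, 2]
r2 m[φ0→X6] = [2, 2]
r2 m[φ1→X2] = [7, 5]
r2 m[φ1→X6] = [5, 5]
r2 m[φ2→X5] = [1, 2]
r2 m[φ2→X6] = [1, 2]
r2 m[φ3→X6] = [3, 4]
r2 m[φ3→X15] = [6, 3]
r2 m[φ4→X11] = [2, 3]
r2 m[φ4→X6] = [2, 3]
r2 m[φ5→X15] = [8, 0]
r2 m[φ6→X5] = [1, 0]
r2 m[φ7→X5] = [4, 9]
r2 m[φ8→X11] = [9, 3]
r2 m[X13→φ0] = [0, 0]
r2 m[X2→φ1] = [0, 0]
r2 m[X5→φ2] = [5, 9]
r2 m[X5→φ6] = [5, 11]
r2 m[X5→φ7] = [2, 2]
r2 m[X11→φ4] = [9, 3]
r2 m[X11→φ8] = [2, 3]
r2 m[X6→φ0] = [11, 14]
r2 m[X6→φ1] = [8, 11]
r2 m[X6→φ2] = [12, 14]
r2 m[X6→φ3] = [10, 12]
r2 m[X6→φ4] = [11, 13]
r2 m[X15→φ3] = [8, 0]
r2 m[X15→φ5] = [6, 3]
r3 m[φ0→X13] = [17, 13]
r3 m[φ0→X6] = [2, 2]
r3 m[φ1→X2] = [16, 13]
r3 m[φ1→X6] = [5, 5]
r3 m[φ2→X5] = [13, 14]
r3 m[φ2→X6] = [6, 11]
r3 m[φ3→X6] = [3, 4]
r3 m[φ3→X15] = [16, 13]
r3 m[φ4→X11] = [13, 16]
r3 m[φ4→X6] = [11, 6]
r3 m[φ5→X15] = [8, 0]
r3 m[φ6→X5] = [1, 0]
r3 m[φ7→X5] = [4, 9]
r3 m[φ8→X11] = [9, 3]
r3 m[X13→φ0] = [0, 0]
r3 m[X2→φ1] = [0, 0]
r3 m[X5→φ2] = [5, 9]
r3 m[X5→φ6] = [5, 11]
r3 m[X5→φ7] = [2, 2]
r3 m[X11→φ4] = [9, 3]
r3 m[X11→φ8] = [2, 3]
r3 m[X6→φ0] = [11, 14]
r3 m[X6→φ1] = [8, 11]
r3 m[X6→φ2] = [12, 14]
r3 m[X6→φ3] = [10, 12]
r3 m[X6→φ4] = [11, 13]
r3 m[X15→φ3] = [8, 0]
r3 m[X15→φ5] = [6, 3]
r4 m[φ0→X13] = [17, 13]
r4 m[φ0→X6] = [2, 2]
r4 m[φ1→X2] = [16, 13]
r4 m[φ1→X6] = [5, 5]
r4 m[φ2→X5] = [13, 14]
r4 m[φ2→X6] = [6, 11]
r4 m[φ3→X6] = [3, 4]
r4 m[φ3→X15] = [16, 13]
r4 m[φ4→X11] = [13, 16]
r4 m[φ4→X6] = [11, 6]
r4 m[φ5→X15] = [8, 0]
r4 m[φ6→X5] = [1, 0]
r4 m[φ7→X5] = [4, 9]
r4 m[φ8→X11] = [9, 3]
r4 m[X13→φ0] = [0, 0]
r4 m[X2→φ1] = [0, 0]
r4 m[X5→φ2] = [5, 9]
r4 m[X5→φ6] = [17, 23]
r4 m[X5→φ7] = [14, 14]
r4 m[X11→φ4] = [9, 3]
r4 m[X11→φ8] = [13, 16]
r4 m[X6→φ0] = [25, 26]
r4 m[X6→φ1] = [22, 23]
r4 m[X6→φ2] = [21, 17]
r4 m[X6→φ3] = [24, 24]
r4 m[X6→φ4] = [16, 22]
r4 m[X15→φ3] = [8, 0]
r4 m[X15→φ5] = [16, 13]
r5 m[φ0→X13] = [29, 27]
r5 m[φ0→X6] = [2, 2]
r5 m[φ1→X2] = [30, 27]
r5 m[φ1→X6] = [5, 5]
r5 m[φ2→X5] = [22, 19]
r5 m[φ2→X6] = [6, 11]
r5 m[φ3→X6] = [3, 4]
r5 m[φ3→X15] = [30, 27]
r5 m[φ4→X11] = [18, 25]
r5 m[φ4→X6] = [11, 6]
r5 m[φ5→X15] = [8, 0]
r5 m[φ6→X5] = [1, 0]
r5 m[φ7→X5] = [4, 9]
r5 m[φ8→X11] = [9, 3]
r5 m[X13→φ0] = [0, 0]
r5 m[X2→φ1] = [0, 0]
r5 m[X5→φ2] = [5, 9]
r5 m[X5→φ6] = [17, 23]
r5 m[X5→φ7] = [14, 14]
r5 m[X11→φ4] = [9, 3]
r5 m[X11→φ8] = [13, 16]
r5 m[X6→φ0] = [25, 26]
r5 m[X6→φ1] = [22, 23]
r5 m[X6→φ2] = [21, 17]
r5 m[X6→φ3] = [24, 24]
r5 m[X6→φ4] = [16, 22]
r5 m[X15→φ3] = [8, 0]
r5 m[X15→φ5] = [16, 13]
r6 m[φ0→X13] = [29, 27]
r6 m[φ0→X6] = [2, 2]
r6 m[φ1→X2] = [30, 27]
r6 m[φ1→X6] = [5, 5]
r6 m[φ2→X5] = [22, 19]
r6 m[φ2→X6] = [6, 11]
r6 m[φ3→X6] = [3, 4]
r6 m[φ3→X15] = [30, 27]
r6 m[φ4→X11] = [18, 25]
r6 m[φ4→X6] = [11, 6]
r6 m[φ5→X15] = [8, 0]
r6 m[φ6→X5] = [1, 0]
r6 m[φ7→X5] = [4, 9]
r6 m[φ8→X11] = [9, 3]
r6 m[X13→φ0] = [0, 0]
r6 m[X2→φ1] = [0, 0]
r6 m[X5→φ2] = [5, 9]
r6 m[X5→φ6] = [26, 28]
r6 m[X5→φ7] = [23, 19]
r6 m[X11→φ4] = [9, 3]
r6 m[X11→φ8] = [18, 25]
r6 m[X6→φ0] = [25, 26]
r6 m[X6→φ1] = [22, 23]
r6 m[X6→φ2] = [21, 17]
r6 m[X6→φ3] = [24, 24]
r6 m[X6→φ4] = [16, 22]
r6 m[X15→φ3] = [8, 0]
r6 m[X15→φ5] = [30, 27]
r7 m[φ0→X13] = [29, 27]
r7 m[φ0→X6] = [2, 2]
r7 m[φ1→X2] = [30, 27]
r7 m[φ1→X6] = [5, 5]
r7 m[φ2→X5] = [22, 19]
r7 m[φ2→X6] = [6, 11]
r7 m[φ3→X6] = [3, 4]
r7 m[φ3→X15] = [30, 27]
r7 m[φ4→X11] = [18, 25]
r7 m[φ4→X6] = [11, 6]
r7 m[φ5→X15] = [8, 0]
r7 m[φ6→X5] = [1, 0]
r7 m[φ7→X5] = [4, 9]
r7 m[φ8→X11] = [9, 3]
r7 m[X13→φ0] = [0, 0]
r7 m[X2→φ1] = [0, 0]
r7 m[X5→φ2] = [5, 9]
r7 m[X5→φ6] = [26, 28]
r7 m[X5→φ7] = [23, 19]
r7 m[X11→φ4] = [9, 3]
r7 m[X11→φ8] = [18, 25]
r7 m[X6→φ0] = [25, 26]
r7 m[X6→φ1] = [22, 23]
r7 m[X6→φ2] = [21, 17]
r7 m[X6→φ3] = [24, 24]
r7 m[X6→φ4] = [16, 22]
r7 m[X15→φ3] = [8, 0]
r7 m[X15→φ5] = [30, 27]
fixed point reached at round 7
b[X2] = ⊗ incoming = [30, 27]

b[X2] = [30, 27]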